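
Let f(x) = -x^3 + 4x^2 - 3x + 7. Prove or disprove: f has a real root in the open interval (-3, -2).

f(-3) = 79 and f(-2) = 37, both positive, so a sign-change argument is unavailable; we show f keeps this sign on the whole interval.
Substitute x = -2 − u, where 0 < u < 1 on the interval. Expanding, f(-2 − u) = u^3 + 10u^2 + 31u + 37.
The nonzero coefficients here are all positive, so for u > 0 every term is positive (or zero), and the constant term 37 is strictly positive.
So f is strictly positive on (-3, -2); no root exists in the interval.

No.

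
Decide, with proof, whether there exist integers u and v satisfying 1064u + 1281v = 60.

There are no such integers.

Both 1064 and 1281 are divisible by gcd(1064, 1281) = 7, hence so is any combination 1064u + 1281v.
But 60 = 7·8 + 4, so 7 ∤ 60.
Therefore 1064u + 1281v = 60 has no solution in integers.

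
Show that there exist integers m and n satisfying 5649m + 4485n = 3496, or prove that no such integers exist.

Both 5649 and 4485 are divisible by gcd(5649, 4485) = 3, hence so is any combination 5649m + 4485n.
But 3496 is not a multiple of 3 (it leaves remainder 1).
So the equation is unsolvable over ℤ.

There are no such integers.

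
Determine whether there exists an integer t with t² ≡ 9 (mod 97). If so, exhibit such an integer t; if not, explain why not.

Take t = 94. Then 94² = 8836 = 91·97 + 9, so 94² ≡ 9 (mod 97).

t = 94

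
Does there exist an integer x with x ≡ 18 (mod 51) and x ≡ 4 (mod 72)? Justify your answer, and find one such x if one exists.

There is no such integer.

Both moduli are multiples of 3 = gcd(51, 72), so any solution would satisfy x ≡ 18 and x ≡ 4 modulo 3 simultaneously.
These are incompatible: 18 − 4 = 14 is not divisible by 3.
Hence the system has no solution.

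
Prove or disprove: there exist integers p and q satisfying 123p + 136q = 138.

Since gcd(123, 136) = 1, every integer is an integer combination of 123 and 136.
Euclidean algorithm: 136 = 1·123 + 13, 123 = 9·13 + 6, 13 = 2·6 + 1, 6 = 6·1 + 0.
Back-substituting, 1 = 13 − 2·6 = 13 − 2·(123 − 9·13) = −2·123 + 19·13 = −2·123 + 19·(136 − 1·123) = 19·136 − 21·123; that is, 123·(-21) + 136·19 = 1.
Scaling by 138 gives the particular solution (p, q) = (-2898, 2622).
The general solution is p = -2898 + 136k, q = 2622 − 123k; taking k = 22 gives the smaller pair p = 94, q = -84.
Check: 123·94 + 136·(-84) = 11562 − 11424 = 138. ✓

p = 94, q = -84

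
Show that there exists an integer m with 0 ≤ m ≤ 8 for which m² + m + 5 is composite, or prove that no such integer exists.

m = 4

At m = 4: 4² + 4 + 5 = 25 = 5·5, which is composite.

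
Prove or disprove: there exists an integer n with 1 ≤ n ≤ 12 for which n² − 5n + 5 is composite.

At n = 10: 10² − 5·10 + 5 = 55 = 5·11, which is composite.

n = 10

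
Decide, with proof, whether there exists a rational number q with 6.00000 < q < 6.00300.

Scale by 334: the interval becomes (2004.00000, 2005.00200), which contains the integer 2005.
Hence 2005/334 is a rational number with 6.00000 < 2005/334 < 6.00300.

q = 2005/334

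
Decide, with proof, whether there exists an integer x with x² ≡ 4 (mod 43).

x = 41 works: 41² = 1681, and 1681 − 4 = 1677 = 39·43.

x = 41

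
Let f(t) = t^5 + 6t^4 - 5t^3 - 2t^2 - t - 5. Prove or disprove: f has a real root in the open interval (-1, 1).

f(-1) = 4 and f(1) = -6, which have opposite signs.
As a polynomial, f is continuous on every closed interval.
By the Intermediate Value Theorem f must vanish at some point of (-1, 1).

Yes, f has a root in the interval.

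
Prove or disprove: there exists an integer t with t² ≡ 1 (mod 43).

Take t = 1. Then 1² = 1, and since 0 ≤ 1 < 43 this is already reduced: 1² ≡ 1 (mod 43).

t = 1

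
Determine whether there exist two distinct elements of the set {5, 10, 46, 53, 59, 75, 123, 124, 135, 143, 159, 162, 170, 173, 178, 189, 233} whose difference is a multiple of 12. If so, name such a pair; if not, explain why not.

5 and 53 are such a pair.

Reduce each element mod 12: 5↦5, 10↦10, 46↦10, 53↦5, 59↦11, 75↦3, 123↦3, 124↦4, 135↦3, 143↦11, 159↦3, 162↦6, 170↦2, 173↦5, 178↦10, 189↦9, 233↦5. The residue 5 repeats (at 5 and 53), and 53 − 5 = 48 = 4·12.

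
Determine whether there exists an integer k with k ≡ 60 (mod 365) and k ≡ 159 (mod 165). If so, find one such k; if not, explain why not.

No such integer exists.

Both moduli are multiples of 5 = gcd(365, 165), so any solution would satisfy k ≡ 60 and k ≡ 159 modulo 5 simultaneously.
But 60 mod 5 = 0 while 159 mod 5 = 4, a contradiction.
Therefore no such k exists.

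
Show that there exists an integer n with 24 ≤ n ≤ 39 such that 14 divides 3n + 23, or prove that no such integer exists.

At n = 24 the value 95 is not a multiple of 14. n = 25 works, since 3·25 + 23 = 98 = 7·14.

n = 25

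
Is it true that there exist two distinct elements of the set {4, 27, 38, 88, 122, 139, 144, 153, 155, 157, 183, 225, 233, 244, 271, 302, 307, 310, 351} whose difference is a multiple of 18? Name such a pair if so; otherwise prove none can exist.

4 mod 18 = 4 and 310 mod 18 = 4, so 310 − 4 = 306 = 17·18.

The pair (4, 310) works.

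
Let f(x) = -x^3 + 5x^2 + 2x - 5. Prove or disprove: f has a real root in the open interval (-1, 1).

f(-1) = -1 and f(1) = 1, which have opposite signs.
As a polynomial, f is continuous on every closed interval.
By the Intermediate Value Theorem, f takes the value 0 somewhere in the open interval.

Such a root exists.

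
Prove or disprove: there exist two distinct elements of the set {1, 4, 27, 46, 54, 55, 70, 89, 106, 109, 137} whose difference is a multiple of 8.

Yes: 1 and 89.

Both 1 and 89 leave remainder 1 on division by 8; their difference 88 = 11·8 is a multiple of 8.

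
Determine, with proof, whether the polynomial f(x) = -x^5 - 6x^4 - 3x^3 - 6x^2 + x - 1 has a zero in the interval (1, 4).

The endpoint values f(1) = -16 and f(4) = -2845 are both negative. Claim: f(x) < 0 for every x in (1, 4).
Shift to the endpoint 1: with x = 1 + u (0 < u < 3), one computes f(1 + u) = -u^5 - 11u^4 - 37u^3 - 61u^2 - 49u - 16.
All 6 nonzero coefficients of this polynomial in u are negative; hence for u > 0 the value is a sum of negative terms (the constant -16 among them).
So f is strictly negative on (1, 4); no root exists in the interval.

No.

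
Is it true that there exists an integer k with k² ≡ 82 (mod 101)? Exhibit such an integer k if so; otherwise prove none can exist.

k = 53

k = 53 works: 53² = 2809, and 2809 − 82 = 2727 = 27·101.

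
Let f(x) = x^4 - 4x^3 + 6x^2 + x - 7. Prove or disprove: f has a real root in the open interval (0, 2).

Such a root exists.

f(0) = -7 and f(2) = 3, which have opposite signs.
As a polynomial, f is continuous on every closed interval.
By the Intermediate Value Theorem f must vanish at some point of (0, 2).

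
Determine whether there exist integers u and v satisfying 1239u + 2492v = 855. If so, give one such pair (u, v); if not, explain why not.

gcd(1239, 2492) = 7, so every integer of the form 1239u + 2492v is a multiple of 7.
But 855 is not a multiple of 7 (it leaves remainder 1).
Therefore 1239u + 2492v = 855 has no solution in integers.

No, no such integers exist.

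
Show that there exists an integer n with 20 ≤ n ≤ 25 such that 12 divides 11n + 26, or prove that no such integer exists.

At n = 20, 11·20 + 26 = 246 ≡ 6 (mod 12), and each step in n adds 11, giving residues 6, 5, 4, 3, 2, 1 for n = 20, 21, …, 25.
The residue 0 does not occur, so no n in [20, 25] makes 11n + 26 a multiple of 12.

No such integer n in that range exists.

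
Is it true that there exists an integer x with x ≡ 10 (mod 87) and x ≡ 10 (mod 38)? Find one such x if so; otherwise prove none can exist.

Since 87 and 38 share no common factor, CRT says the pair of congruences has a solution (unique mod 3306).
Write x = 10 + 87t and require 10 + 87t ≡ 10 (mod 38), i.e. 87t ≡ 0 (mod 38).
87 ≡ 11 (mod 38), so this reads 11t ≡ 0 (mod 38). t = 0 satisfies this.
Taking t = 0 gives x = 10 + 87·0 = 10.
Indeed 10 ≡ 10 (mod 87) and 10 ≡ 10 (mod 38).

x = 10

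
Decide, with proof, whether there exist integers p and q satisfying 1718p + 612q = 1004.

gcd(1718, 612) = 2, and 2 divides 1004, so integer solutions exist.
Dividing through by 2 reduces the equation to 859p + 306q = 502.
Dividing repeatedly: 859 = 2·306 + 247, 306 = 1·247 + 59, 247 = 4·59 + 11, 59 = 5·11 + 4, 11 = 2·4 + 3, 4 = 1·3 + 1, 3 = 3·1 + 0.
Back-substituting, 1 = 4 − 1·3 = 4 − (11 − 2·4) = −11 + 3·4 = −11 + 3·(59 − 5·11) = 3·59 − 16·11 = 3·59 − 16·(247 − 4·59) = −16·247 + 67·59 = −16·247 + 67·(306 − 1·247) = 67·306 − 83·247 = 67·306 − 83·(859 − 2·306) = −83·859 + 233·306; that is, 859·(-83) + 306·233 = 1.
Scaling by 502 gives the particular solution (p, q) = (-41666, 116966).
The general solution is p = -41666 + 306k, q = 116966 − 859k; taking k = 137 gives the smaller pair p = 256, q = -717.
Check: 1718·256 + 612·(-717) = 439808 − 438804 = 1004. ✓

p = 256, q = -717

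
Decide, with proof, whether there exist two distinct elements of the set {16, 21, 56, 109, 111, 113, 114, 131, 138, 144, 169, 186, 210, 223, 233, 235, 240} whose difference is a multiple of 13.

21 and 138 are such a pair.

21 mod 13 = 8 and 138 mod 13 = 8, so 138 − 21 = 117 = 9·13.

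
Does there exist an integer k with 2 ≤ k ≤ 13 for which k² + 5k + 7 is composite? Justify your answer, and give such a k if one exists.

k = 11

At k = 11: 11² + 5·11 + 7 = 183 = 3·61, which is composite.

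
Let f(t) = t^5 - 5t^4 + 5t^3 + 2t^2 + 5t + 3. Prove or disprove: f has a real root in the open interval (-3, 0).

f(-3) = -777 and f(0) = 3, which have opposite signs.
Since f is a polynomial it is continuous on [-3, 0].
By the Intermediate Value Theorem, f takes the value 0 somewhere in the open interval.

Yes, f has a root in the interval.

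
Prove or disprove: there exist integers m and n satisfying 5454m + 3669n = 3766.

Any value of 5454m + 3669n is a multiple of gcd(5454, 3669) = 3.
But 3766 is not a multiple of 3 (it leaves remainder 1).
So the equation is unsolvable over ℤ.

There are no such integers.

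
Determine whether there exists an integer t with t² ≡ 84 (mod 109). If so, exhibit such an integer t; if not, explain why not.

Take t = 53. Then 53² = 2809 = 25·109 + 84, so 53² ≡ 84 (mod 109).

t = 53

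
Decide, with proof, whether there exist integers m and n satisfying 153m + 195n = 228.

gcd(153, 195) = 3, and 3 divides 228, so integer solutions exist.
Dividing through by 3 reduces the equation to 51m + 65n = 76.
Run the Euclidean algorithm on 65 and 51: 65 = 1·51 + 14, 51 = 3·14 + 9, 14 = 1·9 + 5, 9 = 1·5 + 4, 5 = 1·4 + 1, 4 = 4·1 + 0.
Working back up the chain: 1 = 5 − 1·4 = 5 − (9 − 1·5) = −9 + 2·5 = −9 + 2·(14 − 1·9) = 2·14 − 3·9 = 2·14 − 3·(51 − 3·14) = −3·51 + 11·14 = −3·51 + 11·(65 − 1·51) = 11·65 − 14·51. So 51·(-14) + 65·11 = 1.
Scaling by 76 gives the particular solution (m, n) = (-1064, 836).
Shifting by a multiple of (65, −51) keeps it a solution: m = -1064 + 17·65 = 41, n = 836 − 17·51 = -31.
Indeed 153·41 + 195·(-31) = 6273 − 6045 = 228.

m = 41, n = -31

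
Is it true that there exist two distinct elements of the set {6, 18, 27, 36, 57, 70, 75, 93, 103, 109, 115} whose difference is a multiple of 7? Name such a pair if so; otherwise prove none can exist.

Both 6 and 27 leave remainder 6 on division by 7; their difference 21 = 3·7 is a multiple of 7.

The pair (6, 27) works.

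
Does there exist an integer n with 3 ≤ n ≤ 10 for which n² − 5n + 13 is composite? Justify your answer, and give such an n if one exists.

At n = 7: 7² − 5·7 + 13 = 27 = 3·9, which is composite.

n = 7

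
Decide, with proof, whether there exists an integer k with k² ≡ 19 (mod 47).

There is no such integer.

Apply Euler's criterion with the prime 47: 19 is a quadratic residue iff 19^23 ≡ 1 (mod 47), and a non-residue iff it is ≡ −1.
Squaring successively (mod 47): 19^2 = 361 ≡ 32; 19^4 ≡ 32² = 1024 ≡ 37; 19^8 ≡ 37² = 1369 ≡ 6; 19^16 ≡ 6² = 36 ≡ 36.
Since 23 = 16 + 4 + 2 + 1, 19^23 ≡ 36 · 37 · 32 · 19; multiplying out mod 47: 36·37 = 1332 ≡ 16, then 16·32 = 512 ≡ 42, then 42·19 = 798 ≡ 46. Thus 19^23 ≡ 46 ≡ −1 (mod 47).
The value −1 means 19 is a non-residue modulo 47, so k² ≡ 19 (mod 47) is impossible.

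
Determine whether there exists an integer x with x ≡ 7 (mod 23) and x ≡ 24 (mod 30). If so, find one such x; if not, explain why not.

The moduli 23 and 30 are coprime, so by the Chinese Remainder Theorem a unique solution modulo 690 exists.
Any solution of the first congruence is x = 7 + 23t; substituting into the second, 23t ≡ 24 − 7 ≡ 17 (mod 30).
Note 23·17 = 391 ≡ 1 (mod 30) (as 391 − 1 = 13·30), so 23⁻¹ ≡ 17.
Multiplying by 17: t ≡ 17·17 = 289 ≡ 19 (mod 30).
Taking t = 19 gives x = 7 + 23·19 = 444.
Check: 444 mod 23 = 7, 444 mod 30 = 24. ✓

x = 444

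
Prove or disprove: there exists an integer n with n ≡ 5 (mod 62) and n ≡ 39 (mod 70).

gcd(62, 70) = 2. A simultaneous solution exists iff 5 ≡ 39 (mod 2); here 5 mod 2 = 1 = 39 mod 2, so it does.
Put n = 5 + 62t, so we need 62t ≡ 34 (mod 70), equivalently (divide by 2) 31t ≡ 17 (mod 35).
Since 31·26 = 806 = 23·35 + 1, the inverse of 31 mod 35 is 26.
Therefore t ≡ 26·17 = 442 ≡ 22 (mod 35).
Then n = 5 + 62·22 = 1369.
Check: 1369 mod 62 = 5, 1369 mod 70 = 39. ✓

n = 1369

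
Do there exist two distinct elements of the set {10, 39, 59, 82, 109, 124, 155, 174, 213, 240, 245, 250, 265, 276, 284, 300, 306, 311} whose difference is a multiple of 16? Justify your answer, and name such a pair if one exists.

Yes: 10 and 250.

Reduce each element mod 16: 10↦10, 39↦7, 59↦11, 82↦2, 109↦13, 124↦12, 155↦11, 174↦14, 213↦5, 240↦0, 245↦5, 250↦10, 265↦9, 276↦4, 284↦12, 300↦12, 306↦2, 311↦7. The residue 10 repeats (at 10 and 250), and 250 − 10 = 240 = 15·16.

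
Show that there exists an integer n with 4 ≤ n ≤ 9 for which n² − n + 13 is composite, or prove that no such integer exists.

n = 8

At n = 8: 8² − 8 + 13 = 69 = 3·23, which is composite.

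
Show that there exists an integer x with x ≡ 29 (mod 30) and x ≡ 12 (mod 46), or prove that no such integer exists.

Both moduli are multiples of 2 = gcd(30, 46), so any solution would satisfy x ≡ 29 and x ≡ 12 modulo 2 simultaneously.
These are incompatible: 29 − 12 = 17 is not divisible by 2.
Therefore no such x exists.

There is no such integer.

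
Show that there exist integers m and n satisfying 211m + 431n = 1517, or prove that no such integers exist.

Since gcd(211, 431) = 1, every integer is an integer combination of 211 and 431.
Dividing repeatedly: 431 = 2·211 + 9, 211 = 23·9 + 4, 9 = 2·4 + 1, 4 = 4·1 + 0.
Unwinding: 1 = 9 − 2·4 = 9 − 2·(211 − 23·9) = −2·211 + 47·9 = −2·211 + 47·(431 − 2·211) = 47·431 − 96·211, i.e. 211·(-96) + 431·47 = 1.
Multiplying through by 1517: m = (-96)·1517 = -145632, n = 47·1517 = 71299 is a solution.
Shifting by a multiple of (431, −211) keeps it a solution: m = -145632 + 338·431 = 46, n = 71299 − 338·211 = -19.
Check: 211·46 + 431·(-19) = 9706 − 8189 = 1517. ✓

m = 46, n = -19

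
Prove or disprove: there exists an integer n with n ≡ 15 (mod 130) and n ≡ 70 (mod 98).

No, no such integer exists.

gcd(130, 98) = 2. If n ≡ 15 (mod 130) and n ≡ 70 (mod 98), then n ≡ 15 (mod 2) and n ≡ 70 (mod 2).
But 15 mod 2 = 1 while 70 mod 2 = 0, a contradiction.
Hence the system has no solution.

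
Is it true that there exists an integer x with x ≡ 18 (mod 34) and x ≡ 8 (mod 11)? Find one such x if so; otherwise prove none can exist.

x = 52

gcd(34, 11) = 1, so the Chinese Remainder Theorem guarantees exactly one residue class mod 374 satisfying both.
Write x = 18 + 34t and require 18 + 34t ≡ 8 (mod 11), i.e. 34t ≡ 1 (mod 11).
34 ≡ 1 (mod 11), so this reads 1t ≡ 1 (mod 11). So t ≡ 1 (mod 11).
With t = 1: x = 18 + 34·1 = 52.
Check: 52 mod 34 = 18, 52 mod 11 = 8. ✓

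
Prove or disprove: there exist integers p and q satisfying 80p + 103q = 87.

p = 41, q = -31

80 and 103 are coprime, so 80p + 103q ranges over all of ℤ.
Euclidean algorithm: 103 = 1·80 + 23, 80 = 3·23 + 11, 23 = 2·11 + 1, 11 = 11·1 + 0.
Unwinding: 1 = 23 − 2·11 = 23 − 2·(80 − 3·23) = −2·80 + 7·23 = −2·80 + 7·(103 − 1·80) = 7·103 − 9·80, i.e. 80·(-9) + 103·7 = 1.
Multiplying through by 87: p = (-9)·87 = -783, q = 7·87 = 609 is a solution.
The general solution is p = -783 + 103k, q = 609 − 80k; taking k = 8 gives the smaller pair p = 41, q = -31.
Indeed 80·41 + 103·(-31) = 3280 − 3193 = 87.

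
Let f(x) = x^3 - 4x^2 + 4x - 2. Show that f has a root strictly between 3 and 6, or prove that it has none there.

No.

f(3) = 1 and f(6) = 94, both positive, so a sign-change argument is unavailable; we show f keeps this sign on the whole interval.
Substitute x = 3 + u, where 0 < u < 3 on the interval. Expanding, f(3 + u) = u^3 + 5u^2 + 7u + 1.
The nonzero coefficients here are all positive, so for u > 0 every term is positive (or zero), and the constant term 1 is strictly positive.
So f is strictly positive on (3, 6); no root exists in the interval.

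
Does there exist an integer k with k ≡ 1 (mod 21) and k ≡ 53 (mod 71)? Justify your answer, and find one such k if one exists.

k = 337

Since 21 and 71 share no common factor, CRT says the pair of congruences has a solution (unique mod 1491).
Any solution of the first congruence is k = 1 + 21t; substituting into the second, 21t ≡ 53 − 1 ≡ 52 (mod 71).
Since 21·44 = 924 = 13·71 + 1, the inverse of 21 mod 71 is 44.
Therefore t ≡ 44·52 = 2288 ≡ 16 (mod 71).
With t = 16: k = 1 + 21·16 = 337.
Check: 337 mod 21 = 1, 337 mod 71 = 53. ✓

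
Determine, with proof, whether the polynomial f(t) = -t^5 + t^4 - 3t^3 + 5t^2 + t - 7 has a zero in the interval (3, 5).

The endpoint values f(3) = -202 and f(5) = -2752 are both negative. Claim: f(t) < 0 for every t in (3, 5).
Shift to the endpoint 3: with t = 3 + u (0 < u < 2), one computes f(3 + u) = -u^5 - 14u^4 - 81u^3 - 238u^2 - 347u - 202.
The nonzero coefficients here are all negative, so for u > 0 every term is negative (or zero), and the constant term -202 is strictly negative.
So f is strictly negative on (3, 5); no root exists in the interval.

No.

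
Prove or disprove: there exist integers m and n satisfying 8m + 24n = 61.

No, no such integers exist.

Any value of 8m + 24n is a multiple of gcd(8, 24) = 8.
But 61 is not a multiple of 8 (it leaves remainder 5).
Hence no integers m, n satisfy the equation.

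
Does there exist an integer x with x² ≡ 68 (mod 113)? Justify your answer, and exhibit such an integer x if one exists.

There is no such integer.

Apply Euler's criterion with the prime 113: 68 is a quadratic residue iff 68^56 ≡ 1 (mod 113), and a non-residue iff it is ≡ −1.
Repeated squaring mod 113: 68^2 = 4624 ≡ 104; 68^4 ≡ 104² = 10816 ≡ 81; 68^8 ≡ 81² = 6561 ≡ 7; 68^16 ≡ 7² = 49 ≡ 49; 68^32 ≡ 49² = 2401 ≡ 28.
Since 56 = 32 + 16 + 8, 68^56 ≡ 28 · 49 · 7; multiplying out mod 113: 28·49 = 1372 ≡ 16, then 16·7 = 112 ≡ 112. Thus 68^56 ≡ 112 ≡ −1 (mod 113).
By Euler's criterion 68 is a quadratic non-residue mod 113: no x satisfies x² ≡ 68 (mod 113).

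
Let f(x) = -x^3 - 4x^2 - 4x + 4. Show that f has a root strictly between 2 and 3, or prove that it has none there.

f has no root in that interval.

The endpoint values f(2) = -28 and f(3) = -71 are both negative. Claim: f(x) < 0 for every x in (2, 3).
Substitute x = 2 + u, where 0 < u < 1 on the interval. Expanding, f(2 + u) = -u^3 - 10u^2 - 32u - 28.
The nonzero coefficients here are all negative, so for u > 0 every term is negative (or zero), and the constant term -28 is strictly negative.
So f is strictly negative on (2, 3); no root exists in the interval.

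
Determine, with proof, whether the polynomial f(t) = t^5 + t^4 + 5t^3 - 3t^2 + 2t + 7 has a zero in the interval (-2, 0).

Yes, f has a root in the interval.

f(-2) = -65 and f(0) = 7, which have opposite signs.
Since f is a polynomial it is continuous on [-2, 0].
By the Intermediate Value Theorem, f takes the value 0 somewhere in the open interval.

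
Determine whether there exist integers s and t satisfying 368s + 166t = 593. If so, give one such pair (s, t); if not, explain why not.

gcd(368, 166) = 2, so every integer of the form 368s + 166t is a multiple of 2.
But 593 = 2·296 + 1, so 2 ∤ 593.
Therefore 368s + 166t = 593 has no solution in integers.

No such integers exist.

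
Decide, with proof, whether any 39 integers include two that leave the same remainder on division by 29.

There are exactly 29 possible remainders on division by 29.
Placing 39 integers into 29 classes, some class receives at least two — say a and b.
That is, a and b leave the same remainder on division by 29, as claimed.

True.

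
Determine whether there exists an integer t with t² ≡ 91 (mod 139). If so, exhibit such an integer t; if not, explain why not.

t = 62

t = 62 works: 62² = 3844, and 3844 − 91 = 3753 = 27·139.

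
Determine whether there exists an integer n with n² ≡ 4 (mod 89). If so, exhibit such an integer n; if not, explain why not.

n = 2

Take n = 2. Then 2² = 4, and since 0 ≤ 4 < 89 this is already reduced: 2² ≡ 4 (mod 89).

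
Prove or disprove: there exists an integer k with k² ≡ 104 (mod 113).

k = 45

Take k = 45. Then 45² = 2025 = 17·113 + 104, so 45² ≡ 104 (mod 113).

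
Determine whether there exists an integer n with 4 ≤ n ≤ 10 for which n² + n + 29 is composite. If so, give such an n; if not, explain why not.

At n = 9: 9² + 9 + 29 = 119 = 7·17, which is composite.

n = 9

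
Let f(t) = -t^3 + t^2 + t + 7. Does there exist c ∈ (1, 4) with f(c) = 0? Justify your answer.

f(1) = 8 and f(4) = -37, which have opposite signs.
f is continuous everywhere (it is a polynomial), in particular on [1, 4].
By the Intermediate Value Theorem f must vanish at some point of (1, 4).

Yes, such a c exists.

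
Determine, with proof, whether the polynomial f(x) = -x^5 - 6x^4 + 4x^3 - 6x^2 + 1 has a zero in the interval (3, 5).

The endpoint values f(3) = -674 and f(5) = -6524 are both negative. Claim: f(x) < 0 for every x in (3, 5).
Shift to the endpoint 3: with x = 3 + u (0 < u < 2), one computes f(3 + u) = -u^5 - 21u^4 - 158u^3 - 564u^2 - 981u - 674.
The nonzero coefficients here are all negative, so for u > 0 every term is negative (or zero), and the constant term -674 is strictly negative.
So f is strictly negative on (3, 5); no root exists in the interval.

No such root exists.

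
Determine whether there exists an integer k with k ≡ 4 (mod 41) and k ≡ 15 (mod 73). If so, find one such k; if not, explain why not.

k = 1767

gcd(41, 73) = 1, so the Chinese Remainder Theorem guarantees exactly one residue class mod 2993 satisfying both.
Any solution of the first congruence is k = 4 + 41t; substituting into the second, 41t ≡ 15 − 4 ≡ 11 (mod 73).
Note 41·57 = 2337 ≡ 1 (mod 73) (as 2337 − 1 = 32·73), so 41⁻¹ ≡ 57.
Multiplying by 57: t ≡ 57·11 = 627 ≡ 43 (mod 73).
Taking t = 43 gives k = 4 + 41·43 = 1767.
Indeed 1767 ≡ 4 (mod 41) and 1767 ≡ 15 (mod 73).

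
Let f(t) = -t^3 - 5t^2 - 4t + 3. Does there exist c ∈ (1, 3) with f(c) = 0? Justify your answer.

The endpoint values f(1) = -7 and f(3) = -81 are both negative. Claim: f(t) < 0 for every t in (1, 3).
Substitute t = 1 + u, where 0 < u < 2 on the interval. Expanding, f(1 + u) = -u^3 - 8u^2 - 17u - 7.
The nonzero coefficients here are all negative, so for u > 0 every term is negative (or zero), and the constant term -7 is strictly negative.
Therefore f(t) < 0 throughout (1, 3), and f has no zero there.

No.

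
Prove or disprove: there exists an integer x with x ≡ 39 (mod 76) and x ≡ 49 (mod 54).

The moduli are not coprime: gcd(76, 54) = 2. Compatibility requires 2 ∣ (49 − 39) = 10, which holds, so solutions exist.
Write x = 39 + 76t. Then 76t ≡ 49 − 39 ≡ 10 (mod 54); dividing through by 2 gives 38t ≡ 5 (mod 27).
38 ≡ 11 (mod 27), so this reads 11t ≡ 5 (mod 27). To invert 11 modulo 27: 27 = 2·11 + 5, 11 = 2·5 + 1, 5 = 5·1 + 0, and unwinding, 1 = 11 − 2·5 = 11 − 2·(27 − 2·11) = −2·27 + 5·11. Thus 11⁻¹ ≡ 5 (mod 27).
Multiplying by 5: t ≡ 5·5 = 25 (mod 27).
Then x = 39 + 76·25 = 1939.
Verify: 1939 = 25·76 + 39 and 1939 = 35·54 + 49. ✓

x = 1939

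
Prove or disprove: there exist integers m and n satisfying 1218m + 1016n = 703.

No, no such integers exist.

Any value of 1218m + 1016n is a multiple of gcd(1218, 1016) = 2.
However 703 leaves remainder 1 on division by 2.
Therefore 1218m + 1016n = 703 has no solution in integers.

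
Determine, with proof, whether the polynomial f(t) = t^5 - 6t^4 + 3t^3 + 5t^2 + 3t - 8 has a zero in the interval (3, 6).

f(3) = -116 and f(6) = 838, which have opposite signs.
As a polynomial, f is continuous on every closed interval.
By the Intermediate Value Theorem, f takes the value 0 somewhere in the open interval.

Such a root exists.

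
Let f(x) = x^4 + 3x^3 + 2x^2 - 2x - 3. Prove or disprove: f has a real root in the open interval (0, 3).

f(0) = -3 and f(3) = 171, which have opposite signs.
As a polynomial, f is continuous on every closed interval.
By the Intermediate Value Theorem f must vanish at some point of (0, 3).

Such a root exists.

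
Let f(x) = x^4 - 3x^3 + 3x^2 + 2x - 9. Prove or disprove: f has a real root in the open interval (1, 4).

Such a root exists.

f(1) = -6 and f(4) = 111, which have opposite signs.
As a polynomial, f is continuous on every closed interval.
By the Intermediate Value Theorem f must vanish at some point of (1, 4).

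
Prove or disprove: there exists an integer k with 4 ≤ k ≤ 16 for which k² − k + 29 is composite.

k = 8

At k = 8: 8² − 8 + 29 = 85 = 5·17, which is composite.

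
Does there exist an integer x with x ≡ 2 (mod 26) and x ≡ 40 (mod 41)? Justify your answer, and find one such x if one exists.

x = 860

gcd(26, 41) = 1, so the Chinese Remainder Theorem guarantees exactly one residue class mod 1066 satisfying both.
Any solution of the first congruence is x = 2 + 26t; substituting into the second, 26t ≡ 40 − 2 ≡ 38 (mod 41).
Note 26·30 = 780 ≡ 1 (mod 41) (as 780 − 1 = 19·41), so 26⁻¹ ≡ 30.
Multiplying by 30: t ≡ 30·38 = 1140 ≡ 33 (mod 41).
Taking t = 33 gives x = 2 + 26·33 = 860.
Verify: 860 = 33·26 + 2 and 860 = 20·41 + 40. ✓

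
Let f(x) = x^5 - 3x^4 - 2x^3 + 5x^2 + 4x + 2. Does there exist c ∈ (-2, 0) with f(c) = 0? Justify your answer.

Yes, f has a root in the interval.

f(-2) = -50 and f(0) = 2, which have opposite signs.
f is continuous everywhere (it is a polynomial), in particular on [-2, 0].
The Intermediate Value Theorem then guarantees some c ∈ (-2, 0) with f(c) = 0.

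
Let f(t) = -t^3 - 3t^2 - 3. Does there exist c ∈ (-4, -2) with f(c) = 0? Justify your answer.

Yes, f has a root in the interval.

f(-4) = 13 and f(-2) = -7, which have opposite signs.
f is continuous everywhere (it is a polynomial), in particular on [-4, -2].
The Intermediate Value Theorem then guarantees some c ∈ (-4, -2) with f(c) = 0.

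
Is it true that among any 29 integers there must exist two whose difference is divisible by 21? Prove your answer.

Each integer lies in one of the 21 residue classes modulo 21.
Placing 29 integers into 21 classes, some class receives at least two — say a and b.
Equal remainders mean a − b ≡ 0 (mod 21), so 21 divides their difference.

Yes.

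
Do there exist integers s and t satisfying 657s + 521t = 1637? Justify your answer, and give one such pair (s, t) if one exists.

s = 330, t = -413

Since gcd(657, 521) = 1, every integer is an integer combination of 657 and 521.
Dividing repeatedly: 657 = 1·521 + 136, 521 = 3·136 + 113, 136 = 1·113 + 23, 113 = 4·23 + 21, 23 = 1·21 + 2, 21 = 10·2 + 1, 2 = 2·1 + 0.
Back-substituting, 1 = 21 − 10·2 = 21 − 10·(23 − 1·21) = −10·23 + 11·21 = −10·23 + 11·(113 − 4·23) = 11·113 − 54·23 = 11·113 − 54·(136 − 1·113) = −54·136 + 65·113 = −54·136 + 65·(521 − 3·136) = 65·521 − 249·136 = 65·521 − 249·(657 − 1·521) = −249·657 + 314·521; that is, 657·(-249) + 521·314 = 1.
Times 1637: 657·(-407613) + 521·514018 = 1637, so (-407613, 514018) solves it.
Adding 783·521 to s and subtracting 783·657 from t gives the tidier solution (330, -413).
Check: 657·330 + 521·(-413) = 216810 − 215173 = 1637. ✓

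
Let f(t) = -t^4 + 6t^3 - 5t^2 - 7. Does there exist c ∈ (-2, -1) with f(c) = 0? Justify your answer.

f has no root in that interval.

f(-2) = -91 and f(-1) = -19, both negative, so a sign-change argument is unavailable; we show f keeps this sign on the whole interval.
Shift to the endpoint -1: with t = -1 − u (0 < u < 1), one computes f(-1 − u) = -u^4 - 10u^3 - 29u^2 - 32u - 19.
All 5 nonzero coefficients of this polynomial in u are negative; hence for u > 0 the value is a sum of negative terms (the constant -19 among them).
So f is strictly negative on (-2, -1); no root exists in the interval.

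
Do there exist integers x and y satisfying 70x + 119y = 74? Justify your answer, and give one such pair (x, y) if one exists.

Any value of 70x + 119y is a multiple of gcd(70, 119) = 7.
But 74 = 7·10 + 4, so 7 ∤ 74.
So the equation is unsolvable over ℤ.

No such integers exist.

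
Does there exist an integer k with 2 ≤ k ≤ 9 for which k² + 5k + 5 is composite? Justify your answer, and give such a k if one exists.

k = 5

At k = 5: 5² + 5·5 + 5 = 55 = 5·11, which is composite.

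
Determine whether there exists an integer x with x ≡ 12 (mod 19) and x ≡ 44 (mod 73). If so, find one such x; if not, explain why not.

x = 1285

Since 19 and 73 share no common factor, CRT says the pair of congruences has a solution (unique mod 1387).
Any solution of the first congruence is x = 12 + 19t; substituting into the second, 19t ≡ 44 − 12 ≡ 32 (mod 73).
Note 19·50 = 950 ≡ 1 (mod 73) (as 950 − 1 = 13·73), so 19⁻¹ ≡ 50.
Multiplying by 50: t ≡ 50·32 = 1600 ≡ 67 (mod 73).
Taking t = 67 gives x = 12 + 19·67 = 1285.
Indeed 1285 ≡ 12 (mod 19) and 1285 ≡ 44 (mod 73).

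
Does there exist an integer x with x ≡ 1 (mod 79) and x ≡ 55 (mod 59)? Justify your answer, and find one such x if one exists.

x = 3477

Since 79 and 59 share no common factor, CRT says the pair of congruences has a solution (unique mod 4661).
Write x = 1 + 79t and require 1 + 79t ≡ 55 (mod 59), i.e. 79t ≡ 54 (mod 59).
79 ≡ 20 (mod 59), so this reads 20t ≡ 54 (mod 59). To invert 20 modulo 59: 59 = 2·20 + 19, 20 = 1·19 + 1, 19 = 19·1 + 0, and unwinding, 1 = 20 − 1·19 = 20 − (59 − 2·20) = −59 + 3·20. Thus 20⁻¹ ≡ 3 (mod 59).
Therefore t ≡ 3·54 = 162 ≡ 44 (mod 59).
With t = 44: x = 1 + 79·44 = 3477.
Indeed 3477 ≡ 1 (mod 79) and 3477 ≡ 55 (mod 59).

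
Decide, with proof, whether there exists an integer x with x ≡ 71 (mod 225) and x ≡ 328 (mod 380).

No such integer exists.

Both moduli are multiples of 5 = gcd(225, 380), so any solution would satisfy x ≡ 71 and x ≡ 328 modulo 5 simultaneously.
However 71 ≡ 1 and 328 ≡ 3 (mod 5), and 1 ≠ 3.
Therefore no such x exists.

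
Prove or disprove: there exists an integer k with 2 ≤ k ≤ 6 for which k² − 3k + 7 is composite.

At k = 6: 6² − 3·6 + 7 = 25 = 5·5, which is composite.

k = 6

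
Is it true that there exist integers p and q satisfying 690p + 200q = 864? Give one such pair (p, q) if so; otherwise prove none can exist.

No, no such integers exist.

gcd(690, 200) = 10, so every integer of the form 690p + 200q is a multiple of 10.
But 864 = 10·86 + 4, so 10 ∤ 864.
Therefore 690p + 200q = 864 has no solution in integers.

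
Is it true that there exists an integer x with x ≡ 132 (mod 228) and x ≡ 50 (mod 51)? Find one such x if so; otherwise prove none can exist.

Both moduli are multiples of 3 = gcd(228, 51), so any solution would satisfy x ≡ 132 and x ≡ 50 modulo 3 simultaneously.
These are incompatible: 132 − 50 = 82 is not divisible by 3.
Therefore no such x exists.

There is no such integer.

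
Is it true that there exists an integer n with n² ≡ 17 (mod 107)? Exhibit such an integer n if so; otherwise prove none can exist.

No such integer exists.

Apply Euler's criterion with the prime 107: 17 is a quadratic residue iff 17^53 ≡ 1 (mod 107), and a non-residue iff it is ≡ −1.
Squaring successively (mod 107): 17^2 = 289 ≡ 75; 17^4 ≡ 75² = 5625 ≡ 61; 17^8 ≡ 61² = 3721 ≡ 83; 17^16 ≡ 83² = 6889 ≡ 41; 17^32 ≡ 41² = 1681 ≡ 76.
Since 53 = 32 + 16 + 4 + 1, 17^53 ≡ 76 · 41 · 61 · 17; multiplying out mod 107: 76·41 = 3116 ≡ 13, then 13·61 = 793 ≡ 44, then 44·17 = 748 ≡ 106. Thus 17^53 ≡ 106 ≡ −1 (mod 107).
The value −1 means 17 is a non-residue modulo 107, so n² ≡ 17 (mod 107) is impossible.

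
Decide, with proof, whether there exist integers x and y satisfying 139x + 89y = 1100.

Since gcd(139, 89) = 1, every integer is an integer combination of 139 and 89.
Euclidean algorithm: 139 = 1·89 + 50, 89 = 1·50 + 39, 50 = 1·39 + 11, 39 = 3·11 + 6, 11 = 1·6 + 5, 6 = 1·5 + 1, 5 = 5·1 + 0.
Back-substituting, 1 = 6 − 1·5 = 6 − (11 − 1·6) = −11 + 2·6 = −11 + 2·(39 − 3·11) = 2·39 − 7·11 = 2·39 − 7·(50 − 1·39) = −7·50 + 9·39 = −7·50 + 9·(89 − 1·50) = 9·89 − 16·50 = 9·89 − 16·(139 − 1·89) = −16·139 + 25·89; that is, 139·(-16) + 89·25 = 1.
Times 1100: 139·(-17600) + 89·27500 = 1100, so (-17600, 27500) solves it.
Adding 198·89 to x and subtracting 198·139 from y gives the tidier solution (22, -22).
Indeed 139·22 + 89·(-22) = 3058 − 1958 = 1100.

x = 22, y = -22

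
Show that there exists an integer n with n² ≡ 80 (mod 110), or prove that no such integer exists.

n = 60 works: 60² = 3600, and 3600 − 80 = 3520 = 32·110.

n = 60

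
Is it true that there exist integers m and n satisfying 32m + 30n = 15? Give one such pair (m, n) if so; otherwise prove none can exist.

No such integers exist.

Both 32 and 30 are divisible by gcd(32, 30) = 2, hence so is any combination 32m + 30n.
But 15 = 2·7 + 1, so 2 ∤ 15.
Therefore 32m + 30n = 15 has no solution in integers.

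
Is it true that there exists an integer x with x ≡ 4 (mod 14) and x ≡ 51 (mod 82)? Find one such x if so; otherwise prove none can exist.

No such integer exists.

Both moduli are multiples of 2 = gcd(14, 82), so any solution would satisfy x ≡ 4 and x ≡ 51 modulo 2 simultaneously.
These are incompatible: 4 − 51 = -47 is not divisible by 2.
So no integer satisfies both congruences.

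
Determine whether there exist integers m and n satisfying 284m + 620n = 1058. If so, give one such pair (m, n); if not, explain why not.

No, no such integers exist.

gcd(284, 620) = 4, so every integer of the form 284m + 620n is a multiple of 4.
But 1058 is not a multiple of 4 (it leaves remainder 2).
Therefore 284m + 620n = 1058 has no solution in integers.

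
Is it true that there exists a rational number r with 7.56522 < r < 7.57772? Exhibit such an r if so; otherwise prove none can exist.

r = 53/7

Scale by 7: the interval becomes (52.95654, 53.04404), which contains the integer 53.
Dividing back, 7.56522 < 53/7 < 7.57772, and 53/7 is rational.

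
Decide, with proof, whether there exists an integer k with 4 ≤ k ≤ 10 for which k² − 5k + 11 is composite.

k = 8

At k = 8: 8² − 5·8 + 11 = 35 = 5·7, which is composite.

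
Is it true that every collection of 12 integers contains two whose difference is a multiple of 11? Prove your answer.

Partition the integers by their residue mod 11; there are 11 classes.
With 12 integers and only 11 classes, the pigeonhole principle forces two of them, say a and b, into the same class.
Their difference a − b is then a multiple of 11.

Yes, this is always true.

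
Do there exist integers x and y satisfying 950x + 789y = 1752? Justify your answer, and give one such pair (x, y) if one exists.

950 and 789 are coprime, so 950x + 789y ranges over all of ℤ.
Run the Euclidean algorithm on 950 and 789: 950 = 1·789 + 161, 789 = 4·161 + 145, 161 = 1·145 + 16, 145 = 9·16 + 1, 16 = 16·1 + 0.
Unwinding: 1 = 145 − 9·16 = 145 − 9·(161 − 1·145) = −9·161 + 10·145 = −9·161 + 10·(789 − 4·161) = 10·789 − 49·161 = 10·789 − 49·(950 − 1·789) = −49·950 + 59·789, i.e. 950·(-49) + 789·59 = 1.
Scaling by 1752 gives the particular solution (x, y) = (-85848, 103368).
Adding 109·789 to x and subtracting 109·950 from y gives the tidier solution (153, -182).
Check: 950·153 + 789·(-182) = 145350 − 143598 = 1752. ✓

x = 153, y = -182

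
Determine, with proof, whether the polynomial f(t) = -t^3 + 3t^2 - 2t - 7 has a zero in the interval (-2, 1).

f(-2) = 17 and f(1) = -7, which have opposite signs.
Since f is a polynomial it is continuous on [-2, 1].
By the Intermediate Value Theorem f must vanish at some point of (-2, 1).

Yes, f has a root in the interval.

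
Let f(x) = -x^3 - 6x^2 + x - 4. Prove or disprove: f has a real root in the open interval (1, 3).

The endpoint values f(1) = -10 and f(3) = -82 are both negative. Claim: f(x) < 0 for every x in (1, 3).
Shift to the endpoint 1: with x = 1 + u (0 < u < 2), one computes f(1 + u) = -u^3 - 9u^2 - 14u - 10.
All 4 nonzero coefficients of this polynomial in u are negative; hence for u > 0 the value is a sum of negative terms (the constant -10 among them).
So f is strictly negative on (1, 3); no root exists in the interval.

f has no root in that interval.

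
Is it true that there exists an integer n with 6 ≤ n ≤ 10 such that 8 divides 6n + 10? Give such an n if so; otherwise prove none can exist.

n = 9 works, since 6·9 + 10 = 64 = 8·8.

n = 9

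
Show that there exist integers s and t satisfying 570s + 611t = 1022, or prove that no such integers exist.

Since gcd(570, 611) = 1, every integer is an integer combination of 570 and 611.
Euclidean algorithm: 611 = 1·570 + 41, 570 = 13·41 + 37, 41 = 1·37 + 4, 37 = 9·4 + 1, 4 = 4·1 + 0.
Working back up the chain: 1 = 37 − 9·4 = 37 − 9·(41 − 1·37) = −9·41 + 10·37 = −9·41 + 10·(570 − 13·41) = 10·570 − 139·41 = 10·570 − 139·(611 − 1·570) = −139·611 + 149·570. So 570·149 + 611·(-139) = 1.
Times 1022: 570·152278 + 611·(-142058) = 1022, so (152278, -142058) solves it.
Shifting by a multiple of (611, −570) keeps it a solution: s = 152278 − 249·611 = 139, t = -142058 + 249·570 = -128.
Check: 570·139 + 611·(-128) = 79230 − 78208 = 1022. ✓

s = 139, t = -128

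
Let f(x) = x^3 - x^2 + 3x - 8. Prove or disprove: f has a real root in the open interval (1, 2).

f(1) = -5 and f(2) = 2, which have opposite signs.
Since f is a polynomial it is continuous on [1, 2].
By the Intermediate Value Theorem f must vanish at some point of (1, 2).

Yes, f has a root in the interval.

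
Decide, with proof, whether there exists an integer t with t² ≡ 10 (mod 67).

t = 55 works: 55² = 3025, and 3025 − 10 = 3015 = 45·67.

t = 55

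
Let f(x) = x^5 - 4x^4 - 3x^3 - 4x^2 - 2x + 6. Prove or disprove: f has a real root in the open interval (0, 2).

f(0) = 6 and f(2) = -70, which have opposite signs.
Since f is a polynomial it is continuous on [0, 2].
By the Intermediate Value Theorem, f takes the value 0 somewhere in the open interval.

Yes, f has a root in the interval.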